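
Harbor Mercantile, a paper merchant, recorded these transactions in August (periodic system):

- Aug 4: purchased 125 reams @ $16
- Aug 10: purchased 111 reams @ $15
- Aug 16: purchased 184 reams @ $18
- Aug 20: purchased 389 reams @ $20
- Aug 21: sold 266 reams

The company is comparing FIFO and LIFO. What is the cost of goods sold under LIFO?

FIFO COGS: 125 @ $16 + 111 @ $15 + 30 @ $18 = $4,205
LIFO COGS: 266 @ $20 = $5,320

COGS = $5,320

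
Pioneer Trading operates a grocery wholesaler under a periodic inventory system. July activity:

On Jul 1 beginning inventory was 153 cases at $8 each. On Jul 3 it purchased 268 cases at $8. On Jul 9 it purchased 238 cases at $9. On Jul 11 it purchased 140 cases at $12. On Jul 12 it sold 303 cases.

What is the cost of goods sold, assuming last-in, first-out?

Jul 12, 303 sold [LIFO — newest first]: 140 @ $12 + 163 @ $9 = $3,147
Ending inventory: 153 @ $8 + 268 @ $8 + 75 @ $9 = $4,043

COGS = $3,147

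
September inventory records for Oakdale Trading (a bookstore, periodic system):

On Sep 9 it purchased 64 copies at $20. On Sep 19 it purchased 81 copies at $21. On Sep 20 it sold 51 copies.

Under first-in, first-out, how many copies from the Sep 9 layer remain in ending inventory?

13

Sep 20, 51 sold [FIFO — oldest first]: 51 @ $20 = $1,020
Ending inventory: 13 @ $20 + 81 @ $21 = $1,961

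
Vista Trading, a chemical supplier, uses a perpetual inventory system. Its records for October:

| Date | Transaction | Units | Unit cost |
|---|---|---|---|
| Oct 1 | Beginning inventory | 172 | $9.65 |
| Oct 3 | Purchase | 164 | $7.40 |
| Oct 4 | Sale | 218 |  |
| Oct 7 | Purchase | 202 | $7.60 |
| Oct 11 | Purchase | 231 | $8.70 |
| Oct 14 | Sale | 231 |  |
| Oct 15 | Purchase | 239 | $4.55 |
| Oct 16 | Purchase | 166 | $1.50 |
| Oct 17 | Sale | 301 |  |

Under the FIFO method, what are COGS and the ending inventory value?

Oct 4, 218 sold [FIFO — oldest first]: 172 @ $9.65 + 46 @ $7.40 = $2,000.20
Oct 14, 231 sold [FIFO — oldest first]: 118 @ $7.40 + 113 @ $7.60 = $1,732.00
Oct 17, 301 sold [FIFO — oldest first]: 89 @ $7.60 + 212 @ $8.70 = $2,520.80
Total COGS = $2,000.20 + $1,732.00 + $2,520.80 = $6,253.00
Ending inventory: 19 @ $8.70 + 239 @ $4.55 + 166 @ $1.50 = $1,501.75
Check: goods available $7,754.75 = COGS $6,253.00 + ending $1,501.75

COGS = $6,253.00; ending inventory = $1,501.75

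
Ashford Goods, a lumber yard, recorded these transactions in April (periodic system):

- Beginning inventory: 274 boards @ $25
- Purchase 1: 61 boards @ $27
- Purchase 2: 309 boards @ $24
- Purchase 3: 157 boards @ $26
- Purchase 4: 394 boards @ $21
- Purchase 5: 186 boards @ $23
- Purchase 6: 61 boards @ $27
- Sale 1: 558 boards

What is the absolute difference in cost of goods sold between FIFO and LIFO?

$1,393

FIFO COGS: 274 @ $25 + 61 @ $27 + 223 @ $24 = $13,849
LIFO COGS: 61 @ $27 + 186 @ $23 + 311 @ $21 = $12,456
Difference = |$13,849 − $12,456| = $1,393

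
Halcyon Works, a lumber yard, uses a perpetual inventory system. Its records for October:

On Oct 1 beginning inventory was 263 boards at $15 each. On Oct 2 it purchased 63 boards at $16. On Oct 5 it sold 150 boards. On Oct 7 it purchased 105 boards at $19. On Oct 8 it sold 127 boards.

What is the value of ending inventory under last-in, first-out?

Ending inventory = $2,310

Oct 5, 150 sold [LIFO — newest first]: 63 @ $16 + 87 @ $15 = $2,313
Oct 8, 127 sold [LIFO — newest first]: 105 @ $19 + 22 @ $15 = $2,325
Total COGS = $2,313 + $2,325 = $4,638
Ending inventory: 154 @ $15 = $2,310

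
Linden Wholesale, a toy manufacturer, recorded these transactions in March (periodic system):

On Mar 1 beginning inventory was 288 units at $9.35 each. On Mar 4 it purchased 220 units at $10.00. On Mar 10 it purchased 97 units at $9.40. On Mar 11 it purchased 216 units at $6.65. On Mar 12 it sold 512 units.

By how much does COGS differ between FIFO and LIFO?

$592.20

FIFO COGS: 288 @ $9.35 + 220 @ $10.00 + 4 @ $9.40 = $4,930.40
LIFO COGS: 216 @ $6.65 + 97 @ $9.40 + 199 @ $10.00 = $4,338.20
Difference = |$4,930.40 − $4,338.20| = $592.20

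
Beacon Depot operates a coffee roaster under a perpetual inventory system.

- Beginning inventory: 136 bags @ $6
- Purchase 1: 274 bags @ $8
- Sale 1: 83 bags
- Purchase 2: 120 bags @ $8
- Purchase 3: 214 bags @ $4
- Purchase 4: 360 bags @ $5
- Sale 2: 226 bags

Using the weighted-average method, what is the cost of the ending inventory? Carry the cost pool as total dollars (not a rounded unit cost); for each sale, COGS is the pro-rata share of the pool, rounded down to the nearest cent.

Ending inventory = $4,683.63

After Beginning: 136 on hand, pool $816.00 (≈ $6.0000 each)
After Purchase 1: 410 on hand, pool $3,008.00 (≈ $7.3366 each)
Sale 1, sell 83: 83/410 × $3,008.00 → $608.93
After Purchase 2: 447 on hand, pool $3,359.07 (≈ $7.5147 each)
After Purchase 3: 661 on hand, pool $4,215.07 (≈ $6.3768 each)
After Purchase 4: 1021 on hand, pool $6,015.07 (≈ $5.8914 each)
Sale 2, sell 226: 226/1021 × $6,015.07 → $1,331.44
Total COGS = $608.93 + $1,331.44 = $1,940.37
Ending inventory (cost pool remaining) = $4,683.63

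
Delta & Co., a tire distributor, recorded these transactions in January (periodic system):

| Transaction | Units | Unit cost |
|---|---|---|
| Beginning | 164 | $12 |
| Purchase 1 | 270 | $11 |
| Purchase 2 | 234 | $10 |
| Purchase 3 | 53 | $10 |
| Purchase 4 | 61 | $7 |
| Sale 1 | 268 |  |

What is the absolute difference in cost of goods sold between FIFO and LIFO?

$615

FIFO COGS: 164 @ $12 + 104 @ $11 = $3,112
LIFO COGS: 61 @ $7 + 53 @ $10 + 154 @ $10 = $2,497
Difference = |$3,112 − $2,497| = $615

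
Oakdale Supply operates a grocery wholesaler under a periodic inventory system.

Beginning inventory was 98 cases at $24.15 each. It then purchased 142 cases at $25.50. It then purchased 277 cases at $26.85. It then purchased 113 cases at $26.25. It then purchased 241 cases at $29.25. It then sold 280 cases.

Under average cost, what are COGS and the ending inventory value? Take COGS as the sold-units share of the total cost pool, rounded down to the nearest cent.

Sale 1, sell 280: 280/871 × $23,440.65 → $7,535.45
Ending inventory (cost pool remaining) = $15,905.20

COGS = $7,535.45; ending inventory = $15,905.20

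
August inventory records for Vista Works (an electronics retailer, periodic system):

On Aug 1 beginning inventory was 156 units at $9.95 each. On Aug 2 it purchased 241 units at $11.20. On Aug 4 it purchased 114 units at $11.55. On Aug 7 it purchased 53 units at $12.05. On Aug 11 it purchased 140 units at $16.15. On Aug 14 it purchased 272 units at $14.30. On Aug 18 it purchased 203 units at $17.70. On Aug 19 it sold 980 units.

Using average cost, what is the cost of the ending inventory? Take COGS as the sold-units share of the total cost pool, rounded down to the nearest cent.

Ending inventory = $2,692.24

Aug 19, sell 980: 980/1179 × $15,950.45 → $13,258.21
Ending inventory (cost pool remaining) = $2,692.24
Check: goods available $15,950.45 = COGS $13,258.21 + ending $2,692.24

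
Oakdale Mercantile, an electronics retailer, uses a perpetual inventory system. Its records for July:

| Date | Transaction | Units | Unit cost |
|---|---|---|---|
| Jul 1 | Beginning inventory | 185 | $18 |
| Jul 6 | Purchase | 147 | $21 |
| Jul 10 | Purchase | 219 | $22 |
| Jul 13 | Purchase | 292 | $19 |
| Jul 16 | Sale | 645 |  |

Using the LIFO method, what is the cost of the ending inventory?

Ending inventory = $3,603

Jul 16, 645 sold [LIFO — newest first]: 292 @ $19 + 219 @ $22 + 134 @ $21 = $13,180
Ending inventory: 185 @ $18 + 13 @ $21 = $3,603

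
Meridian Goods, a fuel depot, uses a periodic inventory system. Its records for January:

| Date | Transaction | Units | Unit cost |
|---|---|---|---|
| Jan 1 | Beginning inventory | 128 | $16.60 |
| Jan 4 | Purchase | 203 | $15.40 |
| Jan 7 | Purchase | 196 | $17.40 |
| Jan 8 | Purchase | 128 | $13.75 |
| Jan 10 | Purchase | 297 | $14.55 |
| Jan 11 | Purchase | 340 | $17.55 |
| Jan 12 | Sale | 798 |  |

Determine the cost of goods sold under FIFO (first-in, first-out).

COGS = $12,502.05

Jan 12, 798 sold [FIFO — oldest first]: 128 @ $16.60 + 203 @ $15.40 + 196 @ $17.40 + 128 @ $13.75 + 143 @ $14.55 = $12,502.05
Ending inventory: 154 @ $14.55 + 340 @ $17.55 = $8,207.70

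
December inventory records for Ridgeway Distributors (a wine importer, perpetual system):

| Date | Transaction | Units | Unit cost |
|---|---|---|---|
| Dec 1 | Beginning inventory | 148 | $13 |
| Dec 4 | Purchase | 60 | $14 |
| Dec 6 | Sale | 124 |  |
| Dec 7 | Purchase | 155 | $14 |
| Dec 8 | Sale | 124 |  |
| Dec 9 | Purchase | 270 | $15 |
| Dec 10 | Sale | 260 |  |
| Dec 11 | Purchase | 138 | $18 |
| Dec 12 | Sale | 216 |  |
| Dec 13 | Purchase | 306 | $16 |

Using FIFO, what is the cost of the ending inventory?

Dec 6, 124 sold [FIFO — oldest first]: 124 @ $13 = $1,612
Dec 8, 124 sold [FIFO — oldest first]: 24 @ $13 + 60 @ $14 + 40 @ $14 = $1,712
Dec 10, 260 sold [FIFO — oldest first]: 115 @ $14 + 145 @ $15 = $3,785
Dec 12, 216 sold [FIFO — oldest first]: 125 @ $15 + 91 @ $18 = $3,513
Total COGS = $1,612 + $1,712 + $3,785 + $3,513 = $10,622
Ending inventory: 47 @ $18 + 306 @ $16 = $5,742

Ending inventory = $5,742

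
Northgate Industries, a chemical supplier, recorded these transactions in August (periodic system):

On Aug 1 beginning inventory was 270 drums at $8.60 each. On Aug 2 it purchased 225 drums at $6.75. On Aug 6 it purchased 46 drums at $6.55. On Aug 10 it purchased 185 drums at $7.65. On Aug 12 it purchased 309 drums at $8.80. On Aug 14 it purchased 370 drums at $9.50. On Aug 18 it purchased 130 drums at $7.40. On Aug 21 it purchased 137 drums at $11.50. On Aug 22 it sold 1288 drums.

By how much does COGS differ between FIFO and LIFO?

$557.50

FIFO COGS: 270 @ $8.60 + 225 @ $6.75 + 46 @ $6.55 + 185 @ $7.65 + 309 @ $8.80 + 253 @ $9.50 = $10,680.00
LIFO COGS: 137 @ $11.50 + 130 @ $7.40 + 370 @ $9.50 + 309 @ $8.80 + 185 @ $7.65 + 46 @ $6.55 + 111 @ $6.75 = $11,237.50
Difference = |$10,680.00 − $11,237.50| = $557.50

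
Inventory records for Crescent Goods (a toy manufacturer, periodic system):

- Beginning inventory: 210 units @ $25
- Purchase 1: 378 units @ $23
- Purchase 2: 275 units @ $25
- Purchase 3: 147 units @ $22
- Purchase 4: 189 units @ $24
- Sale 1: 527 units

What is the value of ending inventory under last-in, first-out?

Sale 1 (527) [LIFO — newest first]: 189 @ $24 + 147 @ $22 + 191 @ $25 = $12,545
Ending inventory: 210 @ $25 + 378 @ $23 + 84 @ $25 = $16,044

Ending inventory = $16,044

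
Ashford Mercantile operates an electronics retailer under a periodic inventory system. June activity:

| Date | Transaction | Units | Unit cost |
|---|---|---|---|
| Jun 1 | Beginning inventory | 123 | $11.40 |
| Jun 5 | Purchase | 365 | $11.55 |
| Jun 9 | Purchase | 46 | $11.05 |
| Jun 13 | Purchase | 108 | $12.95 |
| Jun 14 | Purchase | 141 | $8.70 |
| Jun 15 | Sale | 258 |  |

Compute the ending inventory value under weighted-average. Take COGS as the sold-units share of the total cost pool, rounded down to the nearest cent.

Ending inventory = $5,867.90

Jun 15, sell 258: 258/783 × $8,751.55 → $2,883.65
Ending inventory (cost pool remaining) = $5,867.90
Check: goods available $8,751.55 = COGS $2,883.65 + ending $5,867.90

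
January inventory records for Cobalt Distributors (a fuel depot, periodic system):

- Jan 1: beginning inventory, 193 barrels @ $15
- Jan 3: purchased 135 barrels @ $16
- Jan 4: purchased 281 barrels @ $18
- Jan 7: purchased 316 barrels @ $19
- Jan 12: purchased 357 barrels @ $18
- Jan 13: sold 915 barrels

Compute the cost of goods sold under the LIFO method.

Jan 13, 915 sold [LIFO — newest first]: 357 @ $18 + 316 @ $19 + 242 @ $18 = $16,786
Ending inventory: 193 @ $15 + 135 @ $16 + 39 @ $18 = $5,757
Check: goods available $22,543 = COGS $16,786 + ending $5,757

COGS = $16,786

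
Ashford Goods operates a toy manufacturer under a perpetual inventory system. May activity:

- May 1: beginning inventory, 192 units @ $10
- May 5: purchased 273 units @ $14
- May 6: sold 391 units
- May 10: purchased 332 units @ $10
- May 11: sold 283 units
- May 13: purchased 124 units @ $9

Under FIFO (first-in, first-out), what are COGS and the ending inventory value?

COGS = $7,832; ending inventory = $2,346

May 6, 391 sold [FIFO — oldest first]: 192 @ $10 + 199 @ $14 = $4,706
May 11, 283 sold [FIFO — oldest first]: 74 @ $14 + 209 @ $10 = $3,126
Total COGS = $4,706 + $3,126 = $7,832
Ending inventory: 123 @ $10 + 124 @ $9 = $2,346
Check: goods available $10,178 = COGS $7,832 + ending $2,346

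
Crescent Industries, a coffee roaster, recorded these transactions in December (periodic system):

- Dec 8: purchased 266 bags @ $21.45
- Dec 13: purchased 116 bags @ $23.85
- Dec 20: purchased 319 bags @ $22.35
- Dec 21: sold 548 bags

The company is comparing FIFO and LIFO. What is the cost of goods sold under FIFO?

FIFO COGS: 266 @ $21.45 + 116 @ $23.85 + 166 @ $22.35 = $12,182.40
LIFO COGS: 319 @ $22.35 + 116 @ $23.85 + 113 @ $21.45 = $12,320.10

COGS = $12,182.40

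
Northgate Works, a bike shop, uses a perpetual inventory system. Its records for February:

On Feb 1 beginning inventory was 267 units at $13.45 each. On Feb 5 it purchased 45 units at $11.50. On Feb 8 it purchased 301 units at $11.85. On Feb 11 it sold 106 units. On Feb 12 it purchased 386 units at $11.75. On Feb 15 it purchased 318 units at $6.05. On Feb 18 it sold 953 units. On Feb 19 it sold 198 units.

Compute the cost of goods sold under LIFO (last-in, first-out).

COGS = $13,327.90

Feb 11, 106 sold [LIFO — newest first]: 106 @ $11.85 = $1,256.10
Feb 18, 953 sold [LIFO — newest first]: 318 @ $6.05 + 386 @ $11.75 + 195 @ $11.85 + 45 @ $11.50 + 9 @ $13.45 = $9,408.70
Feb 19, 198 sold [LIFO — newest first]: 198 @ $13.45 = $2,663.10
Total COGS = $1,256.10 + $9,408.70 + $2,663.10 = $13,327.90
Ending inventory: 60 @ $13.45 = $807.00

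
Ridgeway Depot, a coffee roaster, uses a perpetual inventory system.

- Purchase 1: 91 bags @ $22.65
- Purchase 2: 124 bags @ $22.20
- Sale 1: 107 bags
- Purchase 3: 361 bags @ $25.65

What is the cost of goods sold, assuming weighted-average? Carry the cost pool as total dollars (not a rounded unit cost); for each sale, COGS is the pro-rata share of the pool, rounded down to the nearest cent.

COGS = $2,395.77

After Purchase 1: 91 on hand, pool $2,061.15 (≈ $22.6500 each)
After Purchase 2: 215 on hand, pool $4,813.95 (≈ $22.3905 each)
Sale 1, sell 107: 107/215 × $4,813.95 → $2,395.77
After Purchase 3: 469 on hand, pool $11,677.83 (≈ $24.8994 each)
Ending inventory (cost pool remaining) = $11,677.83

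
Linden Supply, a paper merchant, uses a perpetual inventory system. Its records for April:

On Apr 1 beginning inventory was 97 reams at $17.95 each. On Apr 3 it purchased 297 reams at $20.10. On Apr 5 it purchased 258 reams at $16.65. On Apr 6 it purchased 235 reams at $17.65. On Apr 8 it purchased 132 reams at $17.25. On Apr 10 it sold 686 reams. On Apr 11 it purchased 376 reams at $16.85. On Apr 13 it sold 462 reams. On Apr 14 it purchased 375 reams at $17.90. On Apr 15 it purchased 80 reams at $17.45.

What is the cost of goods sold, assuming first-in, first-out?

COGS = $20,604.95

Apr 10, 686 sold [FIFO — oldest first]: 97 @ $17.95 + 297 @ $20.10 + 258 @ $16.65 + 34 @ $17.65 = $12,606.65
Apr 13, 462 sold [FIFO — oldest first]: 201 @ $17.65 + 132 @ $17.25 + 129 @ $16.85 = $7,998.30
Total COGS = $12,606.65 + $7,998.30 = $20,604.95
Ending inventory: 247 @ $16.85 + 375 @ $17.90 + 80 @ $17.45 = $12,270.45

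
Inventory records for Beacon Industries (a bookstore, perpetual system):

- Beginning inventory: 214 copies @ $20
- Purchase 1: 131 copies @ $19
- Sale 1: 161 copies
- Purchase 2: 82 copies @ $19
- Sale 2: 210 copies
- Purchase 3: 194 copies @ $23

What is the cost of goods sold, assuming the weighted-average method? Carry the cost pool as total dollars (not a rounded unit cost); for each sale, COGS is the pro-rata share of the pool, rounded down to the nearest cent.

After Beginning: 214 on hand, pool $4,280.00 (≈ $20.0000 each)
After Purchase 1: 345 on hand, pool $6,769.00 (≈ $19.6203 each)
Sale 1, sell 161: 161/345 × $6,769.00 → $3,158.86
After Purchase 2: 266 on hand, pool $5,168.14 (≈ $19.4291 each)
Sale 2, sell 210: 210/266 × $5,168.14 → $4,080.11
After Purchase 3: 250 on hand, pool $5,550.03 (≈ $22.2001 each)
Total COGS = $3,158.86 + $4,080.11 = $7,238.97
Ending inventory (cost pool remaining) = $5,550.03

COGS = $7,238.97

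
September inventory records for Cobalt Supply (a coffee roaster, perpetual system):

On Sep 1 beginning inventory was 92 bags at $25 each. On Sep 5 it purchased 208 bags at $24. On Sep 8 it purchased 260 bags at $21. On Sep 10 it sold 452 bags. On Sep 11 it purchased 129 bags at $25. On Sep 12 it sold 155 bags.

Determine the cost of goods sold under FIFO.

COGS = $13,927

Sep 10, 452 sold [FIFO — oldest first]: 92 @ $25 + 208 @ $24 + 152 @ $21 = $10,484
Sep 12, 155 sold [FIFO — oldest first]: 108 @ $21 + 47 @ $25 = $3,443
Total COGS = $10,484 + $3,443 = $13,927
Ending inventory: 82 @ $25 = $2,050
Check: goods available $15,977 = COGS $13,927 + ending $2,050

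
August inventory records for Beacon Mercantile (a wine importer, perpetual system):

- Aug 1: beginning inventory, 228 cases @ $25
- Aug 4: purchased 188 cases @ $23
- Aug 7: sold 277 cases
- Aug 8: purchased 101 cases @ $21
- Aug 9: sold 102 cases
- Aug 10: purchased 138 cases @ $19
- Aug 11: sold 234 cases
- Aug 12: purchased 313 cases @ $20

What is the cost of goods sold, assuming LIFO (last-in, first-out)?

COGS = $13,717

Aug 7, 277 sold [LIFO — newest first]: 188 @ $23 + 89 @ $25 = $6,549
Aug 9, 102 sold [LIFO — newest first]: 101 @ $21 + 1 @ $25 = $2,146
Aug 11, 234 sold [LIFO — newest first]: 138 @ $19 + 96 @ $25 = $5,022
Total COGS = $6,549 + $2,146 + $5,022 = $13,717
Ending inventory: 42 @ $25 + 313 @ $20 = $7,310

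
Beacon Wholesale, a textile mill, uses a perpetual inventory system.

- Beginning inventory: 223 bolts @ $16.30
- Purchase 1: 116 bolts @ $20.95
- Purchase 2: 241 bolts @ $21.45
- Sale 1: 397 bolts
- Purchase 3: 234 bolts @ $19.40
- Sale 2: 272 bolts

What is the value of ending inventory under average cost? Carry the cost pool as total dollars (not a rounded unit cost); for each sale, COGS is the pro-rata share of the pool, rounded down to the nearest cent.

Ending inventory = $2,811.09

After Beginning: 223 on hand, pool $3,634.90 (≈ $16.3000 each)
After Purchase 1: 339 on hand, pool $6,065.10 (≈ $17.8912 each)
After Purchase 2: 580 on hand, pool $11,234.55 (≈ $19.3699 each)
Sale 1, sell 397: 397/580 × $11,234.55 → $7,689.85
After Purchase 3: 417 on hand, pool $8,084.30 (≈ $19.3868 each)
Sale 2, sell 272: 272/417 × $8,084.30 → $5,273.21
Total COGS = $7,689.85 + $5,273.21 = $12,963.06
Ending inventory (cost pool remaining) = $2,811.09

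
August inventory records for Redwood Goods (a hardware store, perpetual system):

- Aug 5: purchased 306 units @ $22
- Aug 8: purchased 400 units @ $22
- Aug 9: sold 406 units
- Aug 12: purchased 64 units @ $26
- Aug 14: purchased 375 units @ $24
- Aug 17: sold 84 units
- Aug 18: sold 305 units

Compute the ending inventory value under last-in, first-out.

Ending inventory = $7,900

Aug 9, 406 sold [LIFO — newest first]: 400 @ $22 + 6 @ $22 = $8,932
Aug 17, 84 sold [LIFO — newest first]: 84 @ $24 = $2,016
Aug 18, 305 sold [LIFO — newest first]: 291 @ $24 + 14 @ $26 = $7,348
Total COGS = $8,932 + $2,016 + $7,348 = $18,296
Ending inventory: 300 @ $22 + 50 @ $26 = $7,900
Check: goods available $26,196 = COGS $18,296 + ending $7,900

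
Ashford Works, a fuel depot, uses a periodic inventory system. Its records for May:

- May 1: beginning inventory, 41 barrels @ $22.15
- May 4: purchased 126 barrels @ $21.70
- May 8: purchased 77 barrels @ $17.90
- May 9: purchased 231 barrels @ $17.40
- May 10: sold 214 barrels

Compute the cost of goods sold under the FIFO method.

May 10, 214 sold [FIFO — oldest first]: 41 @ $22.15 + 126 @ $21.70 + 47 @ $17.90 = $4,483.65
Ending inventory: 30 @ $17.90 + 231 @ $17.40 = $4,556.40
Check: goods available $9,040.05 = COGS $4,483.65 + ending $4,556.40

COGS = $4,483.65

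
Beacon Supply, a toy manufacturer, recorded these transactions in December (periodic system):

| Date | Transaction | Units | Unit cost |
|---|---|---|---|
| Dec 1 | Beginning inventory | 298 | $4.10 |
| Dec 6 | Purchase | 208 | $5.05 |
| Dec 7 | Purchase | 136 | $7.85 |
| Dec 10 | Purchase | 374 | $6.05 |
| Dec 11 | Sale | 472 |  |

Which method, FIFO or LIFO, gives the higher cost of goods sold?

FIFO COGS: 298 @ $4.10 + 174 @ $5.05 = $2,100.50
LIFO COGS: 374 @ $6.05 + 98 @ $7.85 = $3,032.00

LIFO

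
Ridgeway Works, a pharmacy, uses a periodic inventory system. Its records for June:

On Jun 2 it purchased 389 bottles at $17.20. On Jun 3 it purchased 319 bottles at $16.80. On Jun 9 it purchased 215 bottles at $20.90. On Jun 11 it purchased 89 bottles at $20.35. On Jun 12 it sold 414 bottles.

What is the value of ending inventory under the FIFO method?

Jun 12, 414 sold [FIFO — oldest first]: 389 @ $17.20 + 25 @ $16.80 = $7,110.80
Ending inventory: 294 @ $16.80 + 215 @ $20.90 + 89 @ $20.35 = $11,243.85

Ending inventory = $11,243.85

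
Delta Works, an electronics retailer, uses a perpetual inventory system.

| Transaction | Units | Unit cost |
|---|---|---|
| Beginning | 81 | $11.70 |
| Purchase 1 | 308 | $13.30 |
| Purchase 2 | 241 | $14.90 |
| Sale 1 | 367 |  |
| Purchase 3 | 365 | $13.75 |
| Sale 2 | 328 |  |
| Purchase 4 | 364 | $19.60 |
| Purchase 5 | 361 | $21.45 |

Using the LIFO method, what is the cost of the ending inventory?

Sale 1 (367) [LIFO — newest first]: 241 @ $14.90 + 126 @ $13.30 = $5,266.70
Sale 2 (328) [LIFO — newest first]: 328 @ $13.75 = $4,510.00
Total COGS = $5,266.70 + $4,510.00 = $9,776.70
Ending inventory: 81 @ $11.70 + 182 @ $13.30 + 37 @ $13.75 + 364 @ $19.60 + 361 @ $21.45 = $18,754.90
Check: goods available $28,531.60 = COGS $9,776.70 + ending $18,754.90

Ending inventory = $18,754.90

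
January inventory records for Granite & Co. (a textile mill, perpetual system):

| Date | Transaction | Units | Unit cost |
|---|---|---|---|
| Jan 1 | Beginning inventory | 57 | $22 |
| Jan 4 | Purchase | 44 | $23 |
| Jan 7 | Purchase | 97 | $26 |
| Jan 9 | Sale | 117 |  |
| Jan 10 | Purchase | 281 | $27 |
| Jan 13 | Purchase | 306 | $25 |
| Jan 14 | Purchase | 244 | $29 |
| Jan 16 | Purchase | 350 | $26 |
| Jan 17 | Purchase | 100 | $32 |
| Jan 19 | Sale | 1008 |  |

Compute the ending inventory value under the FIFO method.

Ending inventory = $9,804

Jan 9, 117 sold [FIFO — oldest first]: 57 @ $22 + 44 @ $23 + 16 @ $26 = $2,682
Jan 19, 1008 sold [FIFO — oldest first]: 81 @ $26 + 281 @ $27 + 306 @ $25 + 244 @ $29 + 96 @ $26 = $26,915
Total COGS = $2,682 + $26,915 = $29,597
Ending inventory: 254 @ $26 + 100 @ $32 = $9,804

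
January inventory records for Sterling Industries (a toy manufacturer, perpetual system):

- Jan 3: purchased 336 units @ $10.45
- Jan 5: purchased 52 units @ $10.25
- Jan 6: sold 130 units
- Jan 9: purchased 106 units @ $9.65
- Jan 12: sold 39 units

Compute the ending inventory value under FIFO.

Ending inventory = $3,301.05

Jan 6, 130 sold [FIFO — oldest first]: 130 @ $10.45 = $1,358.50
Jan 12, 39 sold [FIFO — oldest first]: 39 @ $10.45 = $407.55
Total COGS = $1,358.50 + $407.55 = $1,766.05
Ending inventory: 167 @ $10.45 + 52 @ $10.25 + 106 @ $9.65 = $3,301.05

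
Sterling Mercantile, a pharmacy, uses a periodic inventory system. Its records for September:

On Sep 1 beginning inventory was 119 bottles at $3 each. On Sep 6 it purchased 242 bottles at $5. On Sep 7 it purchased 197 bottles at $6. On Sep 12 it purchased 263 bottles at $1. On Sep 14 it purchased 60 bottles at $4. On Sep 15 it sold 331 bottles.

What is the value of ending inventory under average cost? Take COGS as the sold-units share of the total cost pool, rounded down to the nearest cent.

Sep 15, sell 331: 331/881 × $3,252.00 → $1,221.80
Ending inventory (cost pool remaining) = $2,030.20

Ending inventory = $2,030.20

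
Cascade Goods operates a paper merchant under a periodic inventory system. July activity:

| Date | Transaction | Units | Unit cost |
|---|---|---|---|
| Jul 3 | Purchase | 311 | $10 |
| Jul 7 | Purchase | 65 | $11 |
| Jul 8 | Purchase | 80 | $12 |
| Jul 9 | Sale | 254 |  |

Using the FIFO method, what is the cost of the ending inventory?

Ending inventory = $2,245

Jul 9, 254 sold [FIFO — oldest first]: 254 @ $10 = $2,540
Ending inventory: 57 @ $10 + 65 @ $11 + 80 @ $12 = $2,245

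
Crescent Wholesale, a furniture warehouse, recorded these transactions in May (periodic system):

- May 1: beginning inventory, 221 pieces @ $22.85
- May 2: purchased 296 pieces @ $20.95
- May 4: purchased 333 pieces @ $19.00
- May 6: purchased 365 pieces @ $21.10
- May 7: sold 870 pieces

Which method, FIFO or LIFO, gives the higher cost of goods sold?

FIFO

FIFO COGS: 221 @ $22.85 + 296 @ $20.95 + 333 @ $19.00 + 20 @ $21.10 = $18,000.05
LIFO COGS: 365 @ $21.10 + 333 @ $19.00 + 172 @ $20.95 = $17,631.90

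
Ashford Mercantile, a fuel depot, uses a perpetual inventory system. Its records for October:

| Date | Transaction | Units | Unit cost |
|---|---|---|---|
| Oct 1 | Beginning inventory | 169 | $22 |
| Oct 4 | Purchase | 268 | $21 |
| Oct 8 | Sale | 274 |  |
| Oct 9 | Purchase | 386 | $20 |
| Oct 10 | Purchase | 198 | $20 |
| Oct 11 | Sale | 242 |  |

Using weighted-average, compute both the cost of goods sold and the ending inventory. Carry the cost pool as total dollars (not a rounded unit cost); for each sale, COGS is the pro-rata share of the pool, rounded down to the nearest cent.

After Oct 1: 169 on hand, pool $3,718.00 (≈ $22.0000 each)
After Oct 4: 437 on hand, pool $9,346.00 (≈ $21.3867 each)
Oct 8, sell 274: 274/437 × $9,346.00 → $5,859.96
After Oct 9: 549 on hand, pool $11,206.04 (≈ $20.4117 each)
After Oct 10: 747 on hand, pool $15,166.04 (≈ $20.3026 each)
Oct 11, sell 242: 242/747 × $15,166.04 → $4,913.22
Total COGS = $5,859.96 + $4,913.22 = $10,773.18
Ending inventory (cost pool remaining) = $10,252.82
Check: goods available $21,026.00 = COGS $10,773.18 + ending $10,252.82

COGS = $10,773.18; ending inventory = $10,252.82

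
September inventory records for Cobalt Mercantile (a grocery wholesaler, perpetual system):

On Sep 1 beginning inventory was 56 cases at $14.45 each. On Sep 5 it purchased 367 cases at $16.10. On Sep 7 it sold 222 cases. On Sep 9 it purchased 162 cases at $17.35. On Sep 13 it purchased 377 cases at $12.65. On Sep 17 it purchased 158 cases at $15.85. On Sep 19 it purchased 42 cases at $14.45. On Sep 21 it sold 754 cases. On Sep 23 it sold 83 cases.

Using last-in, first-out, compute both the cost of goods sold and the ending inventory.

Sep 7, 222 sold [LIFO — newest first]: 222 @ $16.10 = $3,574.20
Sep 21, 754 sold [LIFO — newest first]: 42 @ $14.45 + 158 @ $15.85 + 377 @ $12.65 + 162 @ $17.35 + 15 @ $16.10 = $10,932.45
Sep 23, 83 sold [LIFO — newest first]: 83 @ $16.10 = $1,336.30
Total COGS = $3,574.20 + $10,932.45 + $1,336.30 = $15,842.95
Ending inventory: 56 @ $14.45 + 47 @ $16.10 = $1,565.90

COGS = $15,842.95; ending inventory = $1,565.90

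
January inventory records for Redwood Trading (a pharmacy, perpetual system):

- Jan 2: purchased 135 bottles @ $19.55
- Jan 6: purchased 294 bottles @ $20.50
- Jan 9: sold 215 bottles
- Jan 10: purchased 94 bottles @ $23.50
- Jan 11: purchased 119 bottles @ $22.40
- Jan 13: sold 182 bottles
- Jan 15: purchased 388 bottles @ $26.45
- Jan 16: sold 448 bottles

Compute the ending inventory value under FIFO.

Ending inventory = $4,893.25

Jan 9, 215 sold [FIFO — oldest first]: 135 @ $19.55 + 80 @ $20.50 = $4,279.25
Jan 13, 182 sold [FIFO — oldest first]: 182 @ $20.50 = $3,731.00
Jan 16, 448 sold [FIFO — oldest first]: 32 @ $20.50 + 94 @ $23.50 + 119 @ $22.40 + 203 @ $26.45 = $10,899.95
Total COGS = $4,279.25 + $3,731.00 + $10,899.95 = $18,910.20
Ending inventory: 185 @ $26.45 = $4,893.25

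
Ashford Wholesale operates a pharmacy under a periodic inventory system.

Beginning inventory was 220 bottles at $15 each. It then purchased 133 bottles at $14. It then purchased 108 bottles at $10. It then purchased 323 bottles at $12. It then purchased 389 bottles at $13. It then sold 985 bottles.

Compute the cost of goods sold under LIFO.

Sale 1 (985) [LIFO — newest first]: 389 @ $13 + 323 @ $12 + 108 @ $10 + 133 @ $14 + 32 @ $15 = $12,355
Ending inventory: 188 @ $15 = $2,820
Check: goods available $15,175 = COGS $12,355 + ending $2,820

COGS = $12,355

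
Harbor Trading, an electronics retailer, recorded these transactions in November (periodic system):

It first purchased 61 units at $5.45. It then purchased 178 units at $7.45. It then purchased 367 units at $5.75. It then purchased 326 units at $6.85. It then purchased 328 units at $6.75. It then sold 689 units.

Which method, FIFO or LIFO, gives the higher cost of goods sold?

LIFO

FIFO COGS: 61 @ $5.45 + 178 @ $7.45 + 367 @ $5.75 + 83 @ $6.85 = $4,337.35
LIFO COGS: 328 @ $6.75 + 326 @ $6.85 + 35 @ $5.75 = $4,648.35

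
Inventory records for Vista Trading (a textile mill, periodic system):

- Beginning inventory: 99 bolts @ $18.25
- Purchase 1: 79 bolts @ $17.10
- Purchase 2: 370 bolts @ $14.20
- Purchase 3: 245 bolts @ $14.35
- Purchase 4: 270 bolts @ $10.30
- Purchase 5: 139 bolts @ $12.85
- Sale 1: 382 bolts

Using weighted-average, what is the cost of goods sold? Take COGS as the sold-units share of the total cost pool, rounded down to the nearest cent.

COGS = $5,242.02

Sale 1, sell 382: 382/1202 × $16,494.55 → $5,242.02
Ending inventory (cost pool remaining) = $11,252.53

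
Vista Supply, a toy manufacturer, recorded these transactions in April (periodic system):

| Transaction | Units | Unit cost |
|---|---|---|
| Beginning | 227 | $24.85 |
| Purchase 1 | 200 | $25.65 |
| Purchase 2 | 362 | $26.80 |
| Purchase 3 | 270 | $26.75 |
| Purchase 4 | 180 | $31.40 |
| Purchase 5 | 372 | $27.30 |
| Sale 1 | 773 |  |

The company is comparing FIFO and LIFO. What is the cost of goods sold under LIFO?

FIFO COGS: 227 @ $24.85 + 200 @ $25.65 + 346 @ $26.80 = $20,043.75
LIFO COGS: 372 @ $27.30 + 180 @ $31.40 + 221 @ $26.75 = $21,719.35

COGS = $21,719.35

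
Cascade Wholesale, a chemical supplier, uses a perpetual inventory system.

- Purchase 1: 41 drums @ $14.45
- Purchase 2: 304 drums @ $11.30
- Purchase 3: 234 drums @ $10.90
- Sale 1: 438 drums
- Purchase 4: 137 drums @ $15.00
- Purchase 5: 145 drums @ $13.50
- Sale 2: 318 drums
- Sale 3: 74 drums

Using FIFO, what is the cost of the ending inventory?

Sale 1 (438) [FIFO — oldest first]: 41 @ $14.45 + 304 @ $11.30 + 93 @ $10.90 = $5,041.35
Sale 2 (318) [FIFO — oldest first]: 141 @ $10.90 + 137 @ $15.00 + 40 @ $13.50 = $4,131.90
Sale 3 (74) [FIFO — oldest first]: 74 @ $13.50 = $999.00
Total COGS = $5,041.35 + $4,131.90 + $999.00 = $10,172.25
Ending inventory: 31 @ $13.50 = $418.50
Check: goods available $10,590.75 = COGS $10,172.25 + ending $418.50

Ending inventory = $418.50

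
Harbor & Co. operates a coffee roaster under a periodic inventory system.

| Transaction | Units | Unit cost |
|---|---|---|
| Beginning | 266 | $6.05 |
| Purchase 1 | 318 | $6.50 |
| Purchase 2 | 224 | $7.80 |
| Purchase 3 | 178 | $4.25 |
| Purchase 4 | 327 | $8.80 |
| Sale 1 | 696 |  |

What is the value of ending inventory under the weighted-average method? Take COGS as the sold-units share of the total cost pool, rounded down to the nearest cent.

Ending inventory = $4,256.32

Sale 1, sell 696: 696/1313 × $9,057.60 → $4,801.28
Ending inventory (cost pool remaining) = $4,256.32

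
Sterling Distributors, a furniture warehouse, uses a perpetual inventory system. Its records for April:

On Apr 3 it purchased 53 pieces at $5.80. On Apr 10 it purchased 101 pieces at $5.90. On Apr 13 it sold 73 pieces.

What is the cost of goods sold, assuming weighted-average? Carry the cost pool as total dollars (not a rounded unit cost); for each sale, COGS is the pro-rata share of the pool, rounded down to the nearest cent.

After Apr 3: 53 on hand, pool $307.40 (≈ $5.8000 each)
After Apr 10: 154 on hand, pool $903.30 (≈ $5.8656 each)
Apr 13, sell 73: 73/154 × $903.30 → $428.18
Ending inventory (cost pool remaining) = $475.12

COGS = $428.18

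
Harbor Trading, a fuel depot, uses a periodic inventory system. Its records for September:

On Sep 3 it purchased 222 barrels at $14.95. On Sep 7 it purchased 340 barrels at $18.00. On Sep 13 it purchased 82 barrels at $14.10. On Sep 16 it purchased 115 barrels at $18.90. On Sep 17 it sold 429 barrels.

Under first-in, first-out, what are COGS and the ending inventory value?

Sep 17, 429 sold [FIFO — oldest first]: 222 @ $14.95 + 207 @ $18.00 = $7,044.90
Ending inventory: 133 @ $18.00 + 82 @ $14.10 + 115 @ $18.90 = $5,723.70

COGS = $7,044.90; ending inventory = $5,723.70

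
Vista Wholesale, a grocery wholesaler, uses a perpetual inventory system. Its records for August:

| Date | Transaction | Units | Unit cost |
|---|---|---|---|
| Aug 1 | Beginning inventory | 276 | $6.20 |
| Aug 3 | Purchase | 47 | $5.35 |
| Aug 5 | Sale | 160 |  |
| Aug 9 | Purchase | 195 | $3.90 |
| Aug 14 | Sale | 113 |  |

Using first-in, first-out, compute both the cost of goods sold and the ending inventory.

Aug 5, 160 sold [FIFO — oldest first]: 160 @ $6.20 = $992.00
Aug 14, 113 sold [FIFO — oldest first]: 113 @ $6.20 = $700.60
Total COGS = $992.00 + $700.60 = $1,692.60
Ending inventory: 3 @ $6.20 + 47 @ $5.35 + 195 @ $3.90 = $1,030.55

COGS = $1,692.60; ending inventory = $1,030.55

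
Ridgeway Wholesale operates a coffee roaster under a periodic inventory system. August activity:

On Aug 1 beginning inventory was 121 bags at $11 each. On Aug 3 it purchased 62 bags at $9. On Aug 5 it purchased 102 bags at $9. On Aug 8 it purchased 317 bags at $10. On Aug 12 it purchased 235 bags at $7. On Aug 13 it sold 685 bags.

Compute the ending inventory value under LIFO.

Ending inventory = $1,610

Aug 13, 685 sold [LIFO — newest first]: 235 @ $7 + 317 @ $10 + 102 @ $9 + 31 @ $9 = $6,012
Ending inventory: 121 @ $11 + 31 @ $9 = $1,610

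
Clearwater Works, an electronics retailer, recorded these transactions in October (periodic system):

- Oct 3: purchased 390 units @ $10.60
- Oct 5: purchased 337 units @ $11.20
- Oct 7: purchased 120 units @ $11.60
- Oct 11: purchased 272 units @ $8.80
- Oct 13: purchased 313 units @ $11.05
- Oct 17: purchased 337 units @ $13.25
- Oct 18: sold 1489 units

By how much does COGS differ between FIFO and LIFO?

$742.00

FIFO COGS: 390 @ $10.60 + 337 @ $11.20 + 120 @ $11.60 + 272 @ $8.80 + 313 @ $11.05 + 57 @ $13.25 = $15,907.90
LIFO COGS: 337 @ $13.25 + 313 @ $11.05 + 272 @ $8.80 + 120 @ $11.60 + 337 @ $11.20 + 110 @ $10.60 = $16,649.90
Difference = |$15,907.90 − $16,649.90| = $742.00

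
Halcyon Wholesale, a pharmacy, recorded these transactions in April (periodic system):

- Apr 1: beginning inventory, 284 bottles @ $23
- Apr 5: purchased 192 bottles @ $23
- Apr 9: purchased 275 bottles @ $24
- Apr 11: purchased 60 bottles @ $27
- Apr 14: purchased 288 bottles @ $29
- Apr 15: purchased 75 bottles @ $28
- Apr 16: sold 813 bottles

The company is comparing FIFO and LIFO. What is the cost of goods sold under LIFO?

FIFO COGS: 284 @ $23 + 192 @ $23 + 275 @ $24 + 60 @ $27 + 2 @ $29 = $19,226
LIFO COGS: 75 @ $28 + 288 @ $29 + 60 @ $27 + 275 @ $24 + 115 @ $23 = $21,317

COGS = $21,317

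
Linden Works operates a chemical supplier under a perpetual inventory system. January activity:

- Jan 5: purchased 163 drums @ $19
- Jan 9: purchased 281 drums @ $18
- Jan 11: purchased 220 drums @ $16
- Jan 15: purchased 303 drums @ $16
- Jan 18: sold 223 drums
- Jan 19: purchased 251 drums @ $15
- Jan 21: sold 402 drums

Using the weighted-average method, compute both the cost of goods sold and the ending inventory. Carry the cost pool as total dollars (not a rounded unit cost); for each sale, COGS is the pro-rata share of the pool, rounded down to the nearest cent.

COGS = $10,467.66; ending inventory = $9,820.34

After Jan 5: 163 on hand, pool $3,097.00 (≈ $19.0000 each)
After Jan 9: 444 on hand, pool $8,155.00 (≈ $18.3671 each)
After Jan 11: 664 on hand, pool $11,675.00 (≈ $17.5828 each)
After Jan 15: 967 on hand, pool $16,523.00 (≈ $17.0869 each)
Jan 18, sell 223: 223/967 × $16,523.00 → $3,810.37
After Jan 19: 995 on hand, pool $16,477.63 (≈ $16.5604 each)
Jan 21, sell 402: 402/995 × $16,477.63 → $6,657.29
Total COGS = $3,810.37 + $6,657.29 = $10,467.66
Ending inventory (cost pool remaining) = $9,820.34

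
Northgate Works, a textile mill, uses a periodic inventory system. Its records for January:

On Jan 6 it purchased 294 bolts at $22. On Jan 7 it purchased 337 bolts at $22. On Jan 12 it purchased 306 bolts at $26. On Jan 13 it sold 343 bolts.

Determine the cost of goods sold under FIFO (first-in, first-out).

Jan 13, 343 sold [FIFO — oldest first]: 294 @ $22 + 49 @ $22 = $7,546
Ending inventory: 288 @ $22 + 306 @ $26 = $14,292

COGS = $7,546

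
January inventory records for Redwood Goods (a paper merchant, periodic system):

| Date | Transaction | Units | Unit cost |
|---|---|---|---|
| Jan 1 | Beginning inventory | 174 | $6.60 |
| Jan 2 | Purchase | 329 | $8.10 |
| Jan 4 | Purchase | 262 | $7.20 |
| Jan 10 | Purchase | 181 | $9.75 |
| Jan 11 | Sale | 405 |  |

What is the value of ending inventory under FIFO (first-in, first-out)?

Ending inventory = $4,444.95

Jan 11, 405 sold [FIFO — oldest first]: 174 @ $6.60 + 231 @ $8.10 = $3,019.50
Ending inventory: 98 @ $8.10 + 262 @ $7.20 + 181 @ $9.75 = $4,444.95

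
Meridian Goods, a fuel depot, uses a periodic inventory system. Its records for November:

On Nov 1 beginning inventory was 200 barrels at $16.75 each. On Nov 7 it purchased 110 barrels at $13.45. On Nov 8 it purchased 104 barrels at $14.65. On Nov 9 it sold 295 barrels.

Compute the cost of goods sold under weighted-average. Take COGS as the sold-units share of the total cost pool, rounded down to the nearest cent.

COGS = $4,526.96

Nov 9, sell 295: 295/414 × $6,353.10 → $4,526.96
Ending inventory (cost pool remaining) = $1,826.14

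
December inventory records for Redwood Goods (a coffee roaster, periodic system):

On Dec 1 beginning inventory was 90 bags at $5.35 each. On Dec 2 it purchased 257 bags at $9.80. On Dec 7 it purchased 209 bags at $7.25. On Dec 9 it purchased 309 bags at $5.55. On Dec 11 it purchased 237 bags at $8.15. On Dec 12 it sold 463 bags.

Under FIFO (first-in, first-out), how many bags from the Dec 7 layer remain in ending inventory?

93

Dec 12, 463 sold [FIFO — oldest first]: 90 @ $5.35 + 257 @ $9.80 + 116 @ $7.25 = $3,841.10
Ending inventory: 93 @ $7.25 + 309 @ $5.55 + 237 @ $8.15 = $4,320.75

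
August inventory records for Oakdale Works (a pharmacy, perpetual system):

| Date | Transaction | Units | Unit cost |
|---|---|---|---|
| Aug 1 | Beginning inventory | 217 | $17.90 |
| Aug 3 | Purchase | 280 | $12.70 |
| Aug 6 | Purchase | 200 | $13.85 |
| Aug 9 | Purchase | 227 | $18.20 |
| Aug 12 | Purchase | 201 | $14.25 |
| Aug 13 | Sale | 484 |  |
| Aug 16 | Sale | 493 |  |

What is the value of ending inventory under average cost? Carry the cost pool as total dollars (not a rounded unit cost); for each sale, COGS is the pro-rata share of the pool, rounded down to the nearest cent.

Ending inventory = $2,263.54

After Aug 1: 217 on hand, pool $3,884.30 (≈ $17.9000 each)
After Aug 3: 497 on hand, pool $7,440.30 (≈ $14.9704 each)
After Aug 6: 697 on hand, pool $10,210.30 (≈ $14.6489 each)
After Aug 9: 924 on hand, pool $14,341.70 (≈ $15.5213 each)
After Aug 12: 1125 on hand, pool $17,205.95 (≈ $15.2942 each)
Aug 13, sell 484: 484/1125 × $17,205.95 → $7,402.38
Aug 16, sell 493: 493/641 × $9,803.57 → $7,540.03
Total COGS = $7,402.38 + $7,540.03 = $14,942.41
Ending inventory (cost pool remaining) = $2,263.54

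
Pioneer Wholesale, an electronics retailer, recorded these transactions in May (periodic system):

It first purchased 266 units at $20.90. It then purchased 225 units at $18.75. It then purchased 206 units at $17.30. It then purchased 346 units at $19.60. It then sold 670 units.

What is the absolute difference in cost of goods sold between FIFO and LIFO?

$316.95

FIFO COGS: 266 @ $20.90 + 225 @ $18.75 + 179 @ $17.30 = $12,874.85
LIFO COGS: 346 @ $19.60 + 206 @ $17.30 + 118 @ $18.75 = $12,557.90
Difference = |$12,874.85 − $12,557.90| = $316.95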